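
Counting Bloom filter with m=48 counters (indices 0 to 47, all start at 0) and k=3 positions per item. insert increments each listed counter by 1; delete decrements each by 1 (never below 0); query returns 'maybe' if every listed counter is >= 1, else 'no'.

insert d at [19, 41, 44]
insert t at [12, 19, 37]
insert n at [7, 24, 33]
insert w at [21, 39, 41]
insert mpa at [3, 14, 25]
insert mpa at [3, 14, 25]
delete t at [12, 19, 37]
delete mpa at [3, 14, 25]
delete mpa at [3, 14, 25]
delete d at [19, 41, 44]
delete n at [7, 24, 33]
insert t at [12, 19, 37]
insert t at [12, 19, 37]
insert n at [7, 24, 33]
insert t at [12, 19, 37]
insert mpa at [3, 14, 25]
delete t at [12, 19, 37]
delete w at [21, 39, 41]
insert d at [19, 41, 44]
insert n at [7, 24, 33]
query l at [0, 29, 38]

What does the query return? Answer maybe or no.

Answer: no

Derivation:
Step 1: insert d at [19, 41, 44] -> counters=[0,0,0,0,0,0,0,0,0,0,0,0,0,0,0,0,0,0,0,1,0,0,0,0,0,0,0,0,0,0,0,0,0,0,0,0,0,0,0,0,0,1,0,0,1,0,0,0]
Step 2: insert t at [12, 19, 37] -> counters=[0,0,0,0,0,0,0,0,0,0,0,0,1,0,0,0,0,0,0,2,0,0,0,0,0,0,0,0,0,0,0,0,0,0,0,0,0,1,0,0,0,1,0,0,1,0,0,0]
Step 3: insert n at [7, 24, 33] -> counters=[0,0,0,0,0,0,0,1,0,0,0,0,1,0,0,0,0,0,0,2,0,0,0,0,1,0,0,0,0,0,0,0,0,1,0,0,0,1,0,0,0,1,0,0,1,0,0,0]
Step 4: insert w at [21, 39, 41] -> counters=[0,0,0,0,0,0,0,1,0,0,0,0,1,0,0,0,0,0,0,2,0,1,0,0,1,0,0,0,0,0,0,0,0,1,0,0,0,1,0,1,0,2,0,0,1,0,0,0]
Step 5: insert mpa at [3, 14, 25] -> counters=[0,0,0,1,0,0,0,1,0,0,0,0,1,0,1,0,0,0,0,2,0,1,0,0,1,1,0,0,0,0,0,0,0,1,0,0,0,1,0,1,0,2,0,0,1,0,0,0]
Step 6: insert mpa at [3, 14, 25] -> counters=[0,0,0,2,0,0,0,1,0,0,0,0,1,0,2,0,0,0,0,2,0,1,0,0,1,2,0,0,0,0,0,0,0,1,0,0,0,1,0,1,0,2,0,0,1,0,0,0]
Step 7: delete t at [12, 19, 37] -> counters=[0,0,0,2,0,0,0,1,0,0,0,0,0,0,2,0,0,0,0,1,0,1,0,0,1,2,0,0,0,0,0,0,0,1,0,0,0,0,0,1,0,2,0,0,1,0,0,0]
Step 8: delete mpa at [3, 14, 25] -> counters=[0,0,0,1,0,0,0,1,0,0,0,0,0,0,1,0,0,0,0,1,0,1,0,0,1,1,0,0,0,0,0,0,0,1,0,0,0,0,0,1,0,2,0,0,1,0,0,0]
Step 9: delete mpa at [3, 14, 25] -> counters=[0,0,0,0,0,0,0,1,0,0,0,0,0,0,0,0,0,0,0,1,0,1,0,0,1,0,0,0,0,0,0,0,0,1,0,0,0,0,0,1,0,2,0,0,1,0,0,0]
Step 10: delete d at [19, 41, 44] -> counters=[0,0,0,0,0,0,0,1,0,0,0,0,0,0,0,0,0,0,0,0,0,1,0,0,1,0,0,0,0,0,0,0,0,1,0,0,0,0,0,1,0,1,0,0,0,0,0,0]
Step 11: delete n at [7, 24, 33] -> counters=[0,0,0,0,0,0,0,0,0,0,0,0,0,0,0,0,0,0,0,0,0,1,0,0,0,0,0,0,0,0,0,0,0,0,0,0,0,0,0,1,0,1,0,0,0,0,0,0]
Step 12: insert t at [12, 19, 37] -> counters=[0,0,0,0,0,0,0,0,0,0,0,0,1,0,0,0,0,0,0,1,0,1,0,0,0,0,0,0,0,0,0,0,0,0,0,0,0,1,0,1,0,1,0,0,0,0,0,0]
Step 13: insert t at [12, 19, 37] -> counters=[0,0,0,0,0,0,0,0,0,0,0,0,2,0,0,0,0,0,0,2,0,1,0,0,0,0,0,0,0,0,0,0,0,0,0,0,0,2,0,1,0,1,0,0,0,0,0,0]
Step 14: insert n at [7, 24, 33] -> counters=[0,0,0,0,0,0,0,1,0,0,0,0,2,0,0,0,0,0,0,2,0,1,0,0,1,0,0,0,0,0,0,0,0,1,0,0,0,2,0,1,0,1,0,0,0,0,0,0]
Step 15: insert t at [12, 19, 37] -> counters=[0,0,0,0,0,0,0,1,0,0,0,0,3,0,0,0,0,0,0,3,0,1,0,0,1,0,0,0,0,0,0,0,0,1,0,0,0,3,0,1,0,1,0,0,0,0,0,0]
Step 16: insert mpa at [3, 14, 25] -> counters=[0,0,0,1,0,0,0,1,0,0,0,0,3,0,1,0,0,0,0,3,0,1,0,0,1,1,0,0,0,0,0,0,0,1,0,0,0,3,0,1,0,1,0,0,0,0,0,0]
Step 17: delete t at [12, 19, 37] -> counters=[0,0,0,1,0,0,0,1,0,0,0,0,2,0,1,0,0,0,0,2,0,1,0,0,1,1,0,0,0,0,0,0,0,1,0,0,0,2,0,1,0,1,0,0,0,0,0,0]
Step 18: delete w at [21, 39, 41] -> counters=[0,0,0,1,0,0,0,1,0,0,0,0,2,0,1,0,0,0,0,2,0,0,0,0,1,1,0,0,0,0,0,0,0,1,0,0,0,2,0,0,0,0,0,0,0,0,0,0]
Step 19: insert d at [19, 41, 44] -> counters=[0,0,0,1,0,0,0,1,0,0,0,0,2,0,1,0,0,0,0,3,0,0,0,0,1,1,0,0,0,0,0,0,0,1,0,0,0,2,0,0,0,1,0,0,1,0,0,0]
Step 20: insert n at [7, 24, 33] -> counters=[0,0,0,1,0,0,0,2,0,0,0,0,2,0,1,0,0,0,0,3,0,0,0,0,2,1,0,0,0,0,0,0,0,2,0,0,0,2,0,0,0,1,0,0,1,0,0,0]
Query l: check counters[0]=0 counters[29]=0 counters[38]=0 -> no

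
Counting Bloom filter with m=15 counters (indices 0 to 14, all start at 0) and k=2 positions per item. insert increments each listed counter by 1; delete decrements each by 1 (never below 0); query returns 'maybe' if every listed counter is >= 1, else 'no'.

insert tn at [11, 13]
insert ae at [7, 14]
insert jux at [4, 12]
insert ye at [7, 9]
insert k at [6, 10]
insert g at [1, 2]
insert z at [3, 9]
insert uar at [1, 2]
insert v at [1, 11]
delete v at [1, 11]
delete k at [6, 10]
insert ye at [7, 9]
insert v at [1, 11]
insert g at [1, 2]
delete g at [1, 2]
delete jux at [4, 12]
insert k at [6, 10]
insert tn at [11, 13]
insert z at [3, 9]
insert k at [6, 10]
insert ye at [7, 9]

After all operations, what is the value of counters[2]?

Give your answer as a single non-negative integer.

Answer: 2

Derivation:
Step 1: insert tn at [11, 13] -> counters=[0,0,0,0,0,0,0,0,0,0,0,1,0,1,0]
Step 2: insert ae at [7, 14] -> counters=[0,0,0,0,0,0,0,1,0,0,0,1,0,1,1]
Step 3: insert jux at [4, 12] -> counters=[0,0,0,0,1,0,0,1,0,0,0,1,1,1,1]
Step 4: insert ye at [7, 9] -> counters=[0,0,0,0,1,0,0,2,0,1,0,1,1,1,1]
Step 5: insert k at [6, 10] -> counters=[0,0,0,0,1,0,1,2,0,1,1,1,1,1,1]
Step 6: insert g at [1, 2] -> counters=[0,1,1,0,1,0,1,2,0,1,1,1,1,1,1]
Step 7: insert z at [3, 9] -> counters=[0,1,1,1,1,0,1,2,0,2,1,1,1,1,1]
Step 8: insert uar at [1, 2] -> counters=[0,2,2,1,1,0,1,2,0,2,1,1,1,1,1]
Step 9: insert v at [1, 11] -> counters=[0,3,2,1,1,0,1,2,0,2,1,2,1,1,1]
Step 10: delete v at [1, 11] -> counters=[0,2,2,1,1,0,1,2,0,2,1,1,1,1,1]
Step 11: delete k at [6, 10] -> counters=[0,2,2,1,1,0,0,2,0,2,0,1,1,1,1]
Step 12: insert ye at [7, 9] -> counters=[0,2,2,1,1,0,0,3,0,3,0,1,1,1,1]
Step 13: insert v at [1, 11] -> counters=[0,3,2,1,1,0,0,3,0,3,0,2,1,1,1]
Step 14: insert g at [1, 2] -> counters=[0,4,3,1,1,0,0,3,0,3,0,2,1,1,1]
Step 15: delete g at [1, 2] -> counters=[0,3,2,1,1,0,0,3,0,3,0,2,1,1,1]
Step 16: delete jux at [4, 12] -> counters=[0,3,2,1,0,0,0,3,0,3,0,2,0,1,1]
Step 17: insert k at [6, 10] -> counters=[0,3,2,1,0,0,1,3,0,3,1,2,0,1,1]
Step 18: insert tn at [11, 13] -> counters=[0,3,2,1,0,0,1,3,0,3,1,3,0,2,1]
Step 19: insert z at [3, 9] -> counters=[0,3,2,2,0,0,1,3,0,4,1,3,0,2,1]
Step 20: insert k at [6, 10] -> counters=[0,3,2,2,0,0,2,3,0,4,2,3,0,2,1]
Step 21: insert ye at [7, 9] -> counters=[0,3,2,2,0,0,2,4,0,5,2,3,0,2,1]
Final counters=[0,3,2,2,0,0,2,4,0,5,2,3,0,2,1] -> counters[2]=2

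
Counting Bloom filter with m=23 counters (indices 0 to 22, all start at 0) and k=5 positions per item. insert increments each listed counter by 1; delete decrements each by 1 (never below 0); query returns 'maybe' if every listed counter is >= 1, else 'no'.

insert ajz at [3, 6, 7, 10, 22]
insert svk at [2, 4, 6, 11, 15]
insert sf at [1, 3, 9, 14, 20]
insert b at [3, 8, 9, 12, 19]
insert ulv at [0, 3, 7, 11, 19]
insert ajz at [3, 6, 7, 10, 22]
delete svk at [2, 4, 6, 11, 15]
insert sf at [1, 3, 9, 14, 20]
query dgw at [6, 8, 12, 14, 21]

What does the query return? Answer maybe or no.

Answer: no

Derivation:
Step 1: insert ajz at [3, 6, 7, 10, 22] -> counters=[0,0,0,1,0,0,1,1,0,0,1,0,0,0,0,0,0,0,0,0,0,0,1]
Step 2: insert svk at [2, 4, 6, 11, 15] -> counters=[0,0,1,1,1,0,2,1,0,0,1,1,0,0,0,1,0,0,0,0,0,0,1]
Step 3: insert sf at [1, 3, 9, 14, 20] -> counters=[0,1,1,2,1,0,2,1,0,1,1,1,0,0,1,1,0,0,0,0,1,0,1]
Step 4: insert b at [3, 8, 9, 12, 19] -> counters=[0,1,1,3,1,0,2,1,1,2,1,1,1,0,1,1,0,0,0,1,1,0,1]
Step 5: insert ulv at [0, 3, 7, 11, 19] -> counters=[1,1,1,4,1,0,2,2,1,2,1,2,1,0,1,1,0,0,0,2,1,0,1]
Step 6: insert ajz at [3, 6, 7, 10, 22] -> counters=[1,1,1,5,1,0,3,3,1,2,2,2,1,0,1,1,0,0,0,2,1,0,2]
Step 7: delete svk at [2, 4, 6, 11, 15] -> counters=[1,1,0,5,0,0,2,3,1,2,2,1,1,0,1,0,0,0,0,2,1,0,2]
Step 8: insert sf at [1, 3, 9, 14, 20] -> counters=[1,2,0,6,0,0,2,3,1,3,2,1,1,0,2,0,0,0,0,2,2,0,2]
Query dgw: check counters[6]=2 counters[8]=1 counters[12]=1 counters[14]=2 counters[21]=0 -> no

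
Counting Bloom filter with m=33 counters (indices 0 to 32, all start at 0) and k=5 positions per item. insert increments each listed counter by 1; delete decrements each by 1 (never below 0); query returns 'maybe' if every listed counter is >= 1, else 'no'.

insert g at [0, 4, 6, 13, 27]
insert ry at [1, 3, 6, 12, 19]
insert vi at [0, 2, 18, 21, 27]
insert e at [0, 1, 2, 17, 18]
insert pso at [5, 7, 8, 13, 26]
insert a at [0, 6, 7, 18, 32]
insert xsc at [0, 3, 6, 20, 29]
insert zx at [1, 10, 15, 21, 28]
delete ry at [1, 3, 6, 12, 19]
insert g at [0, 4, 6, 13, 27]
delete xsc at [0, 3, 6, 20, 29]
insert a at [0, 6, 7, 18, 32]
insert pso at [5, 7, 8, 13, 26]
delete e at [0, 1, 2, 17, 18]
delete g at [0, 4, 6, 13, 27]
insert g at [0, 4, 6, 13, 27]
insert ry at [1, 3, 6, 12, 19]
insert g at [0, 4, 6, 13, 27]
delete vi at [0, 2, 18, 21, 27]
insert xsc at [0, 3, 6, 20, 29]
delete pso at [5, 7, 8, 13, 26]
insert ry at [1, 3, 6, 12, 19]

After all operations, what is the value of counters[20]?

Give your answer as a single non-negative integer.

Answer: 1

Derivation:
Step 1: insert g at [0, 4, 6, 13, 27] -> counters=[1,0,0,0,1,0,1,0,0,0,0,0,0,1,0,0,0,0,0,0,0,0,0,0,0,0,0,1,0,0,0,0,0]
Step 2: insert ry at [1, 3, 6, 12, 19] -> counters=[1,1,0,1,1,0,2,0,0,0,0,0,1,1,0,0,0,0,0,1,0,0,0,0,0,0,0,1,0,0,0,0,0]
Step 3: insert vi at [0, 2, 18, 21, 27] -> counters=[2,1,1,1,1,0,2,0,0,0,0,0,1,1,0,0,0,0,1,1,0,1,0,0,0,0,0,2,0,0,0,0,0]
Step 4: insert e at [0, 1, 2, 17, 18] -> counters=[3,2,2,1,1,0,2,0,0,0,0,0,1,1,0,0,0,1,2,1,0,1,0,0,0,0,0,2,0,0,0,0,0]
Step 5: insert pso at [5, 7, 8, 13, 26] -> counters=[3,2,2,1,1,1,2,1,1,0,0,0,1,2,0,0,0,1,2,1,0,1,0,0,0,0,1,2,0,0,0,0,0]
Step 6: insert a at [0, 6, 7, 18, 32] -> counters=[4,2,2,1,1,1,3,2,1,0,0,0,1,2,0,0,0,1,3,1,0,1,0,0,0,0,1,2,0,0,0,0,1]
Step 7: insert xsc at [0, 3, 6, 20, 29] -> counters=[5,2,2,2,1,1,4,2,1,0,0,0,1,2,0,0,0,1,3,1,1,1,0,0,0,0,1,2,0,1,0,0,1]
Step 8: insert zx at [1, 10, 15, 21, 28] -> counters=[5,3,2,2,1,1,4,2,1,0,1,0,1,2,0,1,0,1,3,1,1,2,0,0,0,0,1,2,1,1,0,0,1]
Step 9: delete ry at [1, 3, 6, 12, 19] -> counters=[5,2,2,1,1,1,3,2,1,0,1,0,0,2,0,1,0,1,3,0,1,2,0,0,0,0,1,2,1,1,0,0,1]
Step 10: insert g at [0, 4, 6, 13, 27] -> counters=[6,2,2,1,2,1,4,2,1,0,1,0,0,3,0,1,0,1,3,0,1,2,0,0,0,0,1,3,1,1,0,0,1]
Step 11: delete xsc at [0, 3, 6, 20, 29] -> counters=[5,2,2,0,2,1,3,2,1,0,1,0,0,3,0,1,0,1,3,0,0,2,0,0,0,0,1,3,1,0,0,0,1]
Step 12: insert a at [0, 6, 7, 18, 32] -> counters=[6,2,2,0,2,1,4,3,1,0,1,0,0,3,0,1,0,1,4,0,0,2,0,0,0,0,1,3,1,0,0,0,2]
Step 13: insert pso at [5, 7, 8, 13, 26] -> counters=[6,2,2,0,2,2,4,4,2,0,1,0,0,4,0,1,0,1,4,0,0,2,0,0,0,0,2,3,1,0,0,0,2]
Step 14: delete e at [0, 1, 2, 17, 18] -> counters=[5,1,1,0,2,2,4,4,2,0,1,0,0,4,0,1,0,0,3,0,0,2,0,0,0,0,2,3,1,0,0,0,2]
Step 15: delete g at [0, 4, 6, 13, 27] -> counters=[4,1,1,0,1,2,3,4,2,0,1,0,0,3,0,1,0,0,3,0,0,2,0,0,0,0,2,2,1,0,0,0,2]
Step 16: insert g at [0, 4, 6, 13, 27] -> counters=[5,1,1,0,2,2,4,4,2,0,1,0,0,4,0,1,0,0,3,0,0,2,0,0,0,0,2,3,1,0,0,0,2]
Step 17: insert ry at [1, 3, 6, 12, 19] -> counters=[5,2,1,1,2,2,5,4,2,0,1,0,1,4,0,1,0,0,3,1,0,2,0,0,0,0,2,3,1,0,0,0,2]
Step 18: insert g at [0, 4, 6, 13, 27] -> counters=[6,2,1,1,3,2,6,4,2,0,1,0,1,5,0,1,0,0,3,1,0,2,0,0,0,0,2,4,1,0,0,0,2]
Step 19: delete vi at [0, 2, 18, 21, 27] -> counters=[5,2,0,1,3,2,6,4,2,0,1,0,1,5,0,1,0,0,2,1,0,1,0,0,0,0,2,3,1,0,0,0,2]
Step 20: insert xsc at [0, 3, 6, 20, 29] -> counters=[6,2,0,2,3,2,7,4,2,0,1,0,1,5,0,1,0,0,2,1,1,1,0,0,0,0,2,3,1,1,0,0,2]
Step 21: delete pso at [5, 7, 8, 13, 26] -> counters=[6,2,0,2,3,1,7,3,1,0,1,0,1,4,0,1,0,0,2,1,1,1,0,0,0,0,1,3,1,1,0,0,2]
Step 22: insert ry at [1, 3, 6, 12, 19] -> counters=[6,3,0,3,3,1,8,3,1,0,1,0,2,4,0,1,0,0,2,2,1,1,0,0,0,0,1,3,1,1,0,0,2]
Final counters=[6,3,0,3,3,1,8,3,1,0,1,0,2,4,0,1,0,0,2,2,1,1,0,0,0,0,1,3,1,1,0,0,2] -> counters[20]=1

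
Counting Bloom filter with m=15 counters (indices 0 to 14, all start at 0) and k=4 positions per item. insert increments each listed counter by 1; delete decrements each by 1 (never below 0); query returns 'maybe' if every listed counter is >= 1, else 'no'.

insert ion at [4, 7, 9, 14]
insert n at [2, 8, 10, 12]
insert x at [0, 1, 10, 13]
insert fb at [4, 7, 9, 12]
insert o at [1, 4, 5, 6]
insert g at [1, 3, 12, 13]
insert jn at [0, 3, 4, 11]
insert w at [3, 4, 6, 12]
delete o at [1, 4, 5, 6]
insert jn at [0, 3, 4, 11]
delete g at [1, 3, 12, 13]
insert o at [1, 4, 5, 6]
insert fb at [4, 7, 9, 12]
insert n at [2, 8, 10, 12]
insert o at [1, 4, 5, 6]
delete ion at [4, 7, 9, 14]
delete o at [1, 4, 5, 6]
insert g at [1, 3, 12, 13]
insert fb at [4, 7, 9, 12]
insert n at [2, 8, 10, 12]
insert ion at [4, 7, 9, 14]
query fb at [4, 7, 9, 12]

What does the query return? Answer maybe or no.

Step 1: insert ion at [4, 7, 9, 14] -> counters=[0,0,0,0,1,0,0,1,0,1,0,0,0,0,1]
Step 2: insert n at [2, 8, 10, 12] -> counters=[0,0,1,0,1,0,0,1,1,1,1,0,1,0,1]
Step 3: insert x at [0, 1, 10, 13] -> counters=[1,1,1,0,1,0,0,1,1,1,2,0,1,1,1]
Step 4: insert fb at [4, 7, 9, 12] -> counters=[1,1,1,0,2,0,0,2,1,2,2,0,2,1,1]
Step 5: insert o at [1, 4, 5, 6] -> counters=[1,2,1,0,3,1,1,2,1,2,2,0,2,1,1]
Step 6: insert g at [1, 3, 12, 13] -> counters=[1,3,1,1,3,1,1,2,1,2,2,0,3,2,1]
Step 7: insert jn at [0, 3, 4, 11] -> counters=[2,3,1,2,4,1,1,2,1,2,2,1,3,2,1]
Step 8: insert w at [3, 4, 6, 12] -> counters=[2,3,1,3,5,1,2,2,1,2,2,1,4,2,1]
Step 9: delete o at [1, 4, 5, 6] -> counters=[2,2,1,3,4,0,1,2,1,2,2,1,4,2,1]
Step 10: insert jn at [0, 3, 4, 11] -> counters=[3,2,1,4,5,0,1,2,1,2,2,2,4,2,1]
Step 11: delete g at [1, 3, 12, 13] -> counters=[3,1,1,3,5,0,1,2,1,2,2,2,3,1,1]
Step 12: insert o at [1, 4, 5, 6] -> counters=[3,2,1,3,6,1,2,2,1,2,2,2,3,1,1]
Step 13: insert fb at [4, 7, 9, 12] -> counters=[3,2,1,3,7,1,2,3,1,3,2,2,4,1,1]
Step 14: insert n at [2, 8, 10, 12] -> counters=[3,2,2,3,7,1,2,3,2,3,3,2,5,1,1]
Step 15: insert o at [1, 4, 5, 6] -> counters=[3,3,2,3,8,2,3,3,2,3,3,2,5,1,1]
Step 16: delete ion at [4, 7, 9, 14] -> counters=[3,3,2,3,7,2,3,2,2,2,3,2,5,1,0]
Step 17: delete o at [1, 4, 5, 6] -> counters=[3,2,2,3,6,1,2,2,2,2,3,2,5,1,0]
Step 18: insert g at [1, 3, 12, 13] -> counters=[3,3,2,4,6,1,2,2,2,2,3,2,6,2,0]
Step 19: insert fb at [4, 7, 9, 12] -> counters=[3,3,2,4,7,1,2,3,2,3,3,2,7,2,0]
Step 20: insert n at [2, 8, 10, 12] -> counters=[3,3,3,4,7,1,2,3,3,3,4,2,8,2,0]
Step 21: insert ion at [4, 7, 9, 14] -> counters=[3,3,3,4,8,1,2,4,3,4,4,2,8,2,1]
Query fb: check counters[4]=8 counters[7]=4 counters[9]=4 counters[12]=8 -> maybe

Answer: maybe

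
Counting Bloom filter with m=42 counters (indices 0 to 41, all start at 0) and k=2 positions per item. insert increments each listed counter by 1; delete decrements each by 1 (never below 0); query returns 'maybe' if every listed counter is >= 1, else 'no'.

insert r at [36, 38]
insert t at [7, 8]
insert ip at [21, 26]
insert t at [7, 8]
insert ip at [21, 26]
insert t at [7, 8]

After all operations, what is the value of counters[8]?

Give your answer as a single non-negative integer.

Answer: 3

Derivation:
Step 1: insert r at [36, 38] -> counters=[0,0,0,0,0,0,0,0,0,0,0,0,0,0,0,0,0,0,0,0,0,0,0,0,0,0,0,0,0,0,0,0,0,0,0,0,1,0,1,0,0,0]
Step 2: insert t at [7, 8] -> counters=[0,0,0,0,0,0,0,1,1,0,0,0,0,0,0,0,0,0,0,0,0,0,0,0,0,0,0,0,0,0,0,0,0,0,0,0,1,0,1,0,0,0]
Step 3: insert ip at [21, 26] -> counters=[0,0,0,0,0,0,0,1,1,0,0,0,0,0,0,0,0,0,0,0,0,1,0,0,0,0,1,0,0,0,0,0,0,0,0,0,1,0,1,0,0,0]
Step 4: insert t at [7, 8] -> counters=[0,0,0,0,0,0,0,2,2,0,0,0,0,0,0,0,0,0,0,0,0,1,0,0,0,0,1,0,0,0,0,0,0,0,0,0,1,0,1,0,0,0]
Step 5: insert ip at [21, 26] -> counters=[0,0,0,0,0,0,0,2,2,0,0,0,0,0,0,0,0,0,0,0,0,2,0,0,0,0,2,0,0,0,0,0,0,0,0,0,1,0,1,0,0,0]
Step 6: insert t at [7, 8] -> counters=[0,0,0,0,0,0,0,3,3,0,0,0,0,0,0,0,0,0,0,0,0,2,0,0,0,0,2,0,0,0,0,0,0,0,0,0,1,0,1,0,0,0]
Final counters=[0,0,0,0,0,0,0,3,3,0,0,0,0,0,0,0,0,0,0,0,0,2,0,0,0,0,2,0,0,0,0,0,0,0,0,0,1,0,1,0,0,0] -> counters[8]=3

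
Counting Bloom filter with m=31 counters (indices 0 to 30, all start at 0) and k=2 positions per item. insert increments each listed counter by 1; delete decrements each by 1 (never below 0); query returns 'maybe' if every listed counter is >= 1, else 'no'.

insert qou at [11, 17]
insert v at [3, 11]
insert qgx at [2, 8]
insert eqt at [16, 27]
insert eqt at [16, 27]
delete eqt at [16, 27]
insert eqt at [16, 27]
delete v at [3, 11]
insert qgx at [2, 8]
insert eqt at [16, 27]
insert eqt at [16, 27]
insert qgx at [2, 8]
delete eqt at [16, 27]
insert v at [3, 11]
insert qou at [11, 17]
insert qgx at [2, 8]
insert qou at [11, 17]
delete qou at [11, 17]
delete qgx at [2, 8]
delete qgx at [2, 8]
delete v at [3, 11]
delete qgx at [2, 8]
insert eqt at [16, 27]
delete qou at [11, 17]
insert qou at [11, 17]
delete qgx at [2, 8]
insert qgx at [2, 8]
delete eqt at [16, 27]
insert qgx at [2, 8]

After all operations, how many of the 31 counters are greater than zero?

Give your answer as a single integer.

Answer: 6

Derivation:
Step 1: insert qou at [11, 17] -> counters=[0,0,0,0,0,0,0,0,0,0,0,1,0,0,0,0,0,1,0,0,0,0,0,0,0,0,0,0,0,0,0]
Step 2: insert v at [3, 11] -> counters=[0,0,0,1,0,0,0,0,0,0,0,2,0,0,0,0,0,1,0,0,0,0,0,0,0,0,0,0,0,0,0]
Step 3: insert qgx at [2, 8] -> counters=[0,0,1,1,0,0,0,0,1,0,0,2,0,0,0,0,0,1,0,0,0,0,0,0,0,0,0,0,0,0,0]
Step 4: insert eqt at [16, 27] -> counters=[0,0,1,1,0,0,0,0,1,0,0,2,0,0,0,0,1,1,0,0,0,0,0,0,0,0,0,1,0,0,0]
Step 5: insert eqt at [16, 27] -> counters=[0,0,1,1,0,0,0,0,1,0,0,2,0,0,0,0,2,1,0,0,0,0,0,0,0,0,0,2,0,0,0]
Step 6: delete eqt at [16, 27] -> counters=[0,0,1,1,0,0,0,0,1,0,0,2,0,0,0,0,1,1,0,0,0,0,0,0,0,0,0,1,0,0,0]
Step 7: insert eqt at [16, 27] -> counters=[0,0,1,1,0,0,0,0,1,0,0,2,0,0,0,0,2,1,0,0,0,0,0,0,0,0,0,2,0,0,0]
Step 8: delete v at [3, 11] -> counters=[0,0,1,0,0,0,0,0,1,0,0,1,0,0,0,0,2,1,0,0,0,0,0,0,0,0,0,2,0,0,0]
Step 9: insert qgx at [2, 8] -> counters=[0,0,2,0,0,0,0,0,2,0,0,1,0,0,0,0,2,1,0,0,0,0,0,0,0,0,0,2,0,0,0]
Step 10: insert eqt at [16, 27] -> counters=[0,0,2,0,0,0,0,0,2,0,0,1,0,0,0,0,3,1,0,0,0,0,0,0,0,0,0,3,0,0,0]
Step 11: insert eqt at [16, 27] -> counters=[0,0,2,0,0,0,0,0,2,0,0,1,0,0,0,0,4,1,0,0,0,0,0,0,0,0,0,4,0,0,0]
Step 12: insert qgx at [2, 8] -> counters=[0,0,3,0,0,0,0,0,3,0,0,1,0,0,0,0,4,1,0,0,0,0,0,0,0,0,0,4,0,0,0]
Step 13: delete eqt at [16, 27] -> counters=[0,0,3,0,0,0,0,0,3,0,0,1,0,0,0,0,3,1,0,0,0,0,0,0,0,0,0,3,0,0,0]
Step 14: insert v at [3, 11] -> counters=[0,0,3,1,0,0,0,0,3,0,0,2,0,0,0,0,3,1,0,0,0,0,0,0,0,0,0,3,0,0,0]
Step 15: insert qou at [11, 17] -> counters=[0,0,3,1,0,0,0,0,3,0,0,3,0,0,0,0,3,2,0,0,0,0,0,0,0,0,0,3,0,0,0]
Step 16: insert qgx at [2, 8] -> counters=[0,0,4,1,0,0,0,0,4,0,0,3,0,0,0,0,3,2,0,0,0,0,0,0,0,0,0,3,0,0,0]
Step 17: insert qou at [11, 17] -> counters=[0,0,4,1,0,0,0,0,4,0,0,4,0,0,0,0,3,3,0,0,0,0,0,0,0,0,0,3,0,0,0]
Step 18: delete qou at [11, 17] -> counters=[0,0,4,1,0,0,0,0,4,0,0,3,0,0,0,0,3,2,0,0,0,0,0,0,0,0,0,3,0,0,0]
Step 19: delete qgx at [2, 8] -> counters=[0,0,3,1,0,0,0,0,3,0,0,3,0,0,0,0,3,2,0,0,0,0,0,0,0,0,0,3,0,0,0]
Step 20: delete qgx at [2, 8] -> counters=[0,0,2,1,0,0,0,0,2,0,0,3,0,0,0,0,3,2,0,0,0,0,0,0,0,0,0,3,0,0,0]
Step 21: delete v at [3, 11] -> counters=[0,0,2,0,0,0,0,0,2,0,0,2,0,0,0,0,3,2,0,0,0,0,0,0,0,0,0,3,0,0,0]
Step 22: delete qgx at [2, 8] -> counters=[0,0,1,0,0,0,0,0,1,0,0,2,0,0,0,0,3,2,0,0,0,0,0,0,0,0,0,3,0,0,0]
Step 23: insert eqt at [16, 27] -> counters=[0,0,1,0,0,0,0,0,1,0,0,2,0,0,0,0,4,2,0,0,0,0,0,0,0,0,0,4,0,0,0]
Step 24: delete qou at [11, 17] -> counters=[0,0,1,0,0,0,0,0,1,0,0,1,0,0,0,0,4,1,0,0,0,0,0,0,0,0,0,4,0,0,0]
Step 25: insert qou at [11, 17] -> counters=[0,0,1,0,0,0,0,0,1,0,0,2,0,0,0,0,4,2,0,0,0,0,0,0,0,0,0,4,0,0,0]
Step 26: delete qgx at [2, 8] -> counters=[0,0,0,0,0,0,0,0,0,0,0,2,0,0,0,0,4,2,0,0,0,0,0,0,0,0,0,4,0,0,0]
Step 27: insert qgx at [2, 8] -> counters=[0,0,1,0,0,0,0,0,1,0,0,2,0,0,0,0,4,2,0,0,0,0,0,0,0,0,0,4,0,0,0]
Step 28: delete eqt at [16, 27] -> counters=[0,0,1,0,0,0,0,0,1,0,0,2,0,0,0,0,3,2,0,0,0,0,0,0,0,0,0,3,0,0,0]
Step 29: insert qgx at [2, 8] -> counters=[0,0,2,0,0,0,0,0,2,0,0,2,0,0,0,0,3,2,0,0,0,0,0,0,0,0,0,3,0,0,0]
Final counters=[0,0,2,0,0,0,0,0,2,0,0,2,0,0,0,0,3,2,0,0,0,0,0,0,0,0,0,3,0,0,0] -> 6 nonzero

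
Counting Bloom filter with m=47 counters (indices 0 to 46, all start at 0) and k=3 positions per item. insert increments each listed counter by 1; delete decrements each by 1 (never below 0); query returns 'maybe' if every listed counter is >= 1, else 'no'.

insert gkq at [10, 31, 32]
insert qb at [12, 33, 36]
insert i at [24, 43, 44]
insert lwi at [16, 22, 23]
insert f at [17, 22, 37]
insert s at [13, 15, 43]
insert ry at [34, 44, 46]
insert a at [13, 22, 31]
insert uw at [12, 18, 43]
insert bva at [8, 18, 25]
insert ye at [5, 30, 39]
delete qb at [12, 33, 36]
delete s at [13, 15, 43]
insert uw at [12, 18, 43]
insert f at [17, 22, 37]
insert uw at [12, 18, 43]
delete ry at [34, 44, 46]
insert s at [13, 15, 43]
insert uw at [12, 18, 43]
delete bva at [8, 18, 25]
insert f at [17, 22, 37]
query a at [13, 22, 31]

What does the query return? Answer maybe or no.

Answer: maybe

Derivation:
Step 1: insert gkq at [10, 31, 32] -> counters=[0,0,0,0,0,0,0,0,0,0,1,0,0,0,0,0,0,0,0,0,0,0,0,0,0,0,0,0,0,0,0,1,1,0,0,0,0,0,0,0,0,0,0,0,0,0,0]
Step 2: insert qb at [12, 33, 36] -> counters=[0,0,0,0,0,0,0,0,0,0,1,0,1,0,0,0,0,0,0,0,0,0,0,0,0,0,0,0,0,0,0,1,1,1,0,0,1,0,0,0,0,0,0,0,0,0,0]
Step 3: insert i at [24, 43, 44] -> counters=[0,0,0,0,0,0,0,0,0,0,1,0,1,0,0,0,0,0,0,0,0,0,0,0,1,0,0,0,0,0,0,1,1,1,0,0,1,0,0,0,0,0,0,1,1,0,0]
Step 4: insert lwi at [16, 22, 23] -> counters=[0,0,0,0,0,0,0,0,0,0,1,0,1,0,0,0,1,0,0,0,0,0,1,1,1,0,0,0,0,0,0,1,1,1,0,0,1,0,0,0,0,0,0,1,1,0,0]
Step 5: insert f at [17, 22, 37] -> counters=[0,0,0,0,0,0,0,0,0,0,1,0,1,0,0,0,1,1,0,0,0,0,2,1,1,0,0,0,0,0,0,1,1,1,0,0,1,1,0,0,0,0,0,1,1,0,0]
Step 6: insert s at [13, 15, 43] -> counters=[0,0,0,0,0,0,0,0,0,0,1,0,1,1,0,1,1,1,0,0,0,0,2,1,1,0,0,0,0,0,0,1,1,1,0,0,1,1,0,0,0,0,0,2,1,0,0]
Step 7: insert ry at [34, 44, 46] -> counters=[0,0,0,0,0,0,0,0,0,0,1,0,1,1,0,1,1,1,0,0,0,0,2,1,1,0,0,0,0,0,0,1,1,1,1,0,1,1,0,0,0,0,0,2,2,0,1]
Step 8: insert a at [13, 22, 31] -> counters=[0,0,0,0,0,0,0,0,0,0,1,0,1,2,0,1,1,1,0,0,0,0,3,1,1,0,0,0,0,0,0,2,1,1,1,0,1,1,0,0,0,0,0,2,2,0,1]
Step 9: insert uw at [12, 18, 43] -> counters=[0,0,0,0,0,0,0,0,0,0,1,0,2,2,0,1,1,1,1,0,0,0,3,1,1,0,0,0,0,0,0,2,1,1,1,0,1,1,0,0,0,0,0,3,2,0,1]
Step 10: insert bva at [8, 18, 25] -> counters=[0,0,0,0,0,0,0,0,1,0,1,0,2,2,0,1,1,1,2,0,0,0,3,1,1,1,0,0,0,0,0,2,1,1,1,0,1,1,0,0,0,0,0,3,2,0,1]
Step 11: insert ye at [5, 30, 39] -> counters=[0,0,0,0,0,1,0,0,1,0,1,0,2,2,0,1,1,1,2,0,0,0,3,1,1,1,0,0,0,0,1,2,1,1,1,0,1,1,0,1,0,0,0,3,2,0,1]
Step 12: delete qb at [12, 33, 36] -> counters=[0,0,0,0,0,1,0,0,1,0,1,0,1,2,0,1,1,1,2,0,0,0,3,1,1,1,0,0,0,0,1,2,1,0,1,0,0,1,0,1,0,0,0,3,2,0,1]
Step 13: delete s at [13, 15, 43] -> counters=[0,0,0,0,0,1,0,0,1,0,1,0,1,1,0,0,1,1,2,0,0,0,3,1,1,1,0,0,0,0,1,2,1,0,1,0,0,1,0,1,0,0,0,2,2,0,1]
Step 14: insert uw at [12, 18, 43] -> counters=[0,0,0,0,0,1,0,0,1,0,1,0,2,1,0,0,1,1,3,0,0,0,3,1,1,1,0,0,0,0,1,2,1,0,1,0,0,1,0,1,0,0,0,3,2,0,1]
Step 15: insert f at [17, 22, 37] -> counters=[0,0,0,0,0,1,0,0,1,0,1,0,2,1,0,0,1,2,3,0,0,0,4,1,1,1,0,0,0,0,1,2,1,0,1,0,0,2,0,1,0,0,0,3,2,0,1]
Step 16: insert uw at [12, 18, 43] -> counters=[0,0,0,0,0,1,0,0,1,0,1,0,3,1,0,0,1,2,4,0,0,0,4,1,1,1,0,0,0,0,1,2,1,0,1,0,0,2,0,1,0,0,0,4,2,0,1]
Step 17: delete ry at [34, 44, 46] -> counters=[0,0,0,0,0,1,0,0,1,0,1,0,3,1,0,0,1,2,4,0,0,0,4,1,1,1,0,0,0,0,1,2,1,0,0,0,0,2,0,1,0,0,0,4,1,0,0]
Step 18: insert s at [13, 15, 43] -> counters=[0,0,0,0,0,1,0,0,1,0,1,0,3,2,0,1,1,2,4,0,0,0,4,1,1,1,0,0,0,0,1,2,1,0,0,0,0,2,0,1,0,0,0,5,1,0,0]
Step 19: insert uw at [12, 18, 43] -> counters=[0,0,0,0,0,1,0,0,1,0,1,0,4,2,0,1,1,2,5,0,0,0,4,1,1,1,0,0,0,0,1,2,1,0,0,0,0,2,0,1,0,0,0,6,1,0,0]
Step 20: delete bva at [8, 18, 25] -> counters=[0,0,0,0,0,1,0,0,0,0,1,0,4,2,0,1,1,2,4,0,0,0,4,1,1,0,0,0,0,0,1,2,1,0,0,0,0,2,0,1,0,0,0,6,1,0,0]
Step 21: insert f at [17, 22, 37] -> counters=[0,0,0,0,0,1,0,0,0,0,1,0,4,2,0,1,1,3,4,0,0,0,5,1,1,0,0,0,0,0,1,2,1,0,0,0,0,3,0,1,0,0,0,6,1,0,0]
Query a: check counters[13]=2 counters[22]=5 counters[31]=2 -> maybe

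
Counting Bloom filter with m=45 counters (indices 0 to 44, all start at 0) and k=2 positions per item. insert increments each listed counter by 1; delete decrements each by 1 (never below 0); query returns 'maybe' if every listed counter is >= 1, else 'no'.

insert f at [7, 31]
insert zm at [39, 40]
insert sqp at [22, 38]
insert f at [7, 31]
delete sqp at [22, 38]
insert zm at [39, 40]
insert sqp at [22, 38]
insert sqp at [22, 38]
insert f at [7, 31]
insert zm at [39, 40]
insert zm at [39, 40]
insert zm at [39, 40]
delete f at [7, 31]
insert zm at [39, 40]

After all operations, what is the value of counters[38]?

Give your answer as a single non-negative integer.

Step 1: insert f at [7, 31] -> counters=[0,0,0,0,0,0,0,1,0,0,0,0,0,0,0,0,0,0,0,0,0,0,0,0,0,0,0,0,0,0,0,1,0,0,0,0,0,0,0,0,0,0,0,0,0]
Step 2: insert zm at [39, 40] -> counters=[0,0,0,0,0,0,0,1,0,0,0,0,0,0,0,0,0,0,0,0,0,0,0,0,0,0,0,0,0,0,0,1,0,0,0,0,0,0,0,1,1,0,0,0,0]
Step 3: insert sqp at [22, 38] -> counters=[0,0,0,0,0,0,0,1,0,0,0,0,0,0,0,0,0,0,0,0,0,0,1,0,0,0,0,0,0,0,0,1,0,0,0,0,0,0,1,1,1,0,0,0,0]
Step 4: insert f at [7, 31] -> counters=[0,0,0,0,0,0,0,2,0,0,0,0,0,0,0,0,0,0,0,0,0,0,1,0,0,0,0,0,0,0,0,2,0,0,0,0,0,0,1,1,1,0,0,0,0]
Step 5: delete sqp at [22, 38] -> counters=[0,0,0,0,0,0,0,2,0,0,0,0,0,0,0,0,0,0,0,0,0,0,0,0,0,0,0,0,0,0,0,2,0,0,0,0,0,0,0,1,1,0,0,0,0]
Step 6: insert zm at [39, 40] -> counters=[0,0,0,0,0,0,0,2,0,0,0,0,0,0,0,0,0,0,0,0,0,0,0,0,0,0,0,0,0,0,0,2,0,0,0,0,0,0,0,2,2,0,0,0,0]
Step 7: insert sqp at [22, 38] -> counters=[0,0,0,0,0,0,0,2,0,0,0,0,0,0,0,0,0,0,0,0,0,0,1,0,0,0,0,0,0,0,0,2,0,0,0,0,0,0,1,2,2,0,0,0,0]
Step 8: insert sqp at [22, 38] -> counters=[0,0,0,0,0,0,0,2,0,0,0,0,0,0,0,0,0,0,0,0,0,0,2,0,0,0,0,0,0,0,0,2,0,0,0,0,0,0,2,2,2,0,0,0,0]
Step 9: insert f at [7, 31] -> counters=[0,0,0,0,0,0,0,3,0,0,0,0,0,0,0,0,0,0,0,0,0,0,2,0,0,0,0,0,0,0,0,3,0,0,0,0,0,0,2,2,2,0,0,0,0]
Step 10: insert zm at [39, 40] -> counters=[0,0,0,0,0,0,0,3,0,0,0,0,0,0,0,0,0,0,0,0,0,0,2,0,0,0,0,0,0,0,0,3,0,0,0,0,0,0,2,3,3,0,0,0,0]
Step 11: insert zm at [39, 40] -> counters=[0,0,0,0,0,0,0,3,0,0,0,0,0,0,0,0,0,0,0,0,0,0,2,0,0,0,0,0,0,0,0,3,0,0,0,0,0,0,2,4,4,0,0,0,0]
Step 12: insert zm at [39, 40] -> counters=[0,0,0,0,0,0,0,3,0,0,0,0,0,0,0,0,0,0,0,0,0,0,2,0,0,0,0,0,0,0,0,3,0,0,0,0,0,0,2,5,5,0,0,0,0]
Step 13: delete f at [7, 31] -> counters=[0,0,0,0,0,0,0,2,0,0,0,0,0,0,0,0,0,0,0,0,0,0,2,0,0,0,0,0,0,0,0,2,0,0,0,0,0,0,2,5,5,0,0,0,0]
Step 14: insert zm at [39, 40] -> counters=[0,0,0,0,0,0,0,2,0,0,0,0,0,0,0,0,0,0,0,0,0,0,2,0,0,0,0,0,0,0,0,2,0,0,0,0,0,0,2,6,6,0,0,0,0]
Final counters=[0,0,0,0,0,0,0,2,0,0,0,0,0,0,0,0,0,0,0,0,0,0,2,0,0,0,0,0,0,0,0,2,0,0,0,0,0,0,2,6,6,0,0,0,0] -> counters[38]=2

Answer: 2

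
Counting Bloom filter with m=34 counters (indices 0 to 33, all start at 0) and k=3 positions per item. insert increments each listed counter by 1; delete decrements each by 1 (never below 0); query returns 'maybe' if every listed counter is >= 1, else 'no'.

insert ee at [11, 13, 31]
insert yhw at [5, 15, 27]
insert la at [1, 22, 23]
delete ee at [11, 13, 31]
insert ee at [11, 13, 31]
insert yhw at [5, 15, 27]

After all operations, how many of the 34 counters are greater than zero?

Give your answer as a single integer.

Answer: 9

Derivation:
Step 1: insert ee at [11, 13, 31] -> counters=[0,0,0,0,0,0,0,0,0,0,0,1,0,1,0,0,0,0,0,0,0,0,0,0,0,0,0,0,0,0,0,1,0,0]
Step 2: insert yhw at [5, 15, 27] -> counters=[0,0,0,0,0,1,0,0,0,0,0,1,0,1,0,1,0,0,0,0,0,0,0,0,0,0,0,1,0,0,0,1,0,0]
Step 3: insert la at [1, 22, 23] -> counters=[0,1,0,0,0,1,0,0,0,0,0,1,0,1,0,1,0,0,0,0,0,0,1,1,0,0,0,1,0,0,0,1,0,0]
Step 4: delete ee at [11, 13, 31] -> counters=[0,1,0,0,0,1,0,0,0,0,0,0,0,0,0,1,0,0,0,0,0,0,1,1,0,0,0,1,0,0,0,0,0,0]
Step 5: insert ee at [11, 13, 31] -> counters=[0,1,0,0,0,1,0,0,0,0,0,1,0,1,0,1,0,0,0,0,0,0,1,1,0,0,0,1,0,0,0,1,0,0]
Step 6: insert yhw at [5, 15, 27] -> counters=[0,1,0,0,0,2,0,0,0,0,0,1,0,1,0,2,0,0,0,0,0,0,1,1,0,0,0,2,0,0,0,1,0,0]
Final counters=[0,1,0,0,0,2,0,0,0,0,0,1,0,1,0,2,0,0,0,0,0,0,1,1,0,0,0,2,0,0,0,1,0,0] -> 9 nonzero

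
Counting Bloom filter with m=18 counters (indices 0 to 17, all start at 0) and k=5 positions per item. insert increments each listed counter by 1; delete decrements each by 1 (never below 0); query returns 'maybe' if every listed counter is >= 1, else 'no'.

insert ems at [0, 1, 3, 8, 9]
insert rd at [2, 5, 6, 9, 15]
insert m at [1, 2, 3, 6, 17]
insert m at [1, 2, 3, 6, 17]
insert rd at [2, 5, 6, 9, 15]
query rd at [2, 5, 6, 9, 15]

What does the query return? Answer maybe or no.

Step 1: insert ems at [0, 1, 3, 8, 9] -> counters=[1,1,0,1,0,0,0,0,1,1,0,0,0,0,0,0,0,0]
Step 2: insert rd at [2, 5, 6, 9, 15] -> counters=[1,1,1,1,0,1,1,0,1,2,0,0,0,0,0,1,0,0]
Step 3: insert m at [1, 2, 3, 6, 17] -> counters=[1,2,2,2,0,1,2,0,1,2,0,0,0,0,0,1,0,1]
Step 4: insert m at [1, 2, 3, 6, 17] -> counters=[1,3,3,3,0,1,3,0,1,2,0,0,0,0,0,1,0,2]
Step 5: insert rd at [2, 5, 6, 9, 15] -> counters=[1,3,4,3,0,2,4,0,1,3,0,0,0,0,0,2,0,2]
Query rd: check counters[2]=4 counters[5]=2 counters[6]=4 counters[9]=3 counters[15]=2 -> maybe

Answer: maybe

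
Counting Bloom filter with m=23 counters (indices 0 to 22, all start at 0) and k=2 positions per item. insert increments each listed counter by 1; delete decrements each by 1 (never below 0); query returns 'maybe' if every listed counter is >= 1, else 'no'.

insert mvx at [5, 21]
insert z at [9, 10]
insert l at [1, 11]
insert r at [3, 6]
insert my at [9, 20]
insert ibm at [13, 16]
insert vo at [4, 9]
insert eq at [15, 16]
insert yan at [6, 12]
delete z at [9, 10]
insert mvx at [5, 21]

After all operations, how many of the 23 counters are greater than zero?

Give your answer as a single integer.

Step 1: insert mvx at [5, 21] -> counters=[0,0,0,0,0,1,0,0,0,0,0,0,0,0,0,0,0,0,0,0,0,1,0]
Step 2: insert z at [9, 10] -> counters=[0,0,0,0,0,1,0,0,0,1,1,0,0,0,0,0,0,0,0,0,0,1,0]
Step 3: insert l at [1, 11] -> counters=[0,1,0,0,0,1,0,0,0,1,1,1,0,0,0,0,0,0,0,0,0,1,0]
Step 4: insert r at [3, 6] -> counters=[0,1,0,1,0,1,1,0,0,1,1,1,0,0,0,0,0,0,0,0,0,1,0]
Step 5: insert my at [9, 20] -> counters=[0,1,0,1,0,1,1,0,0,2,1,1,0,0,0,0,0,0,0,0,1,1,0]
Step 6: insert ibm at [13, 16] -> counters=[0,1,0,1,0,1,1,0,0,2,1,1,0,1,0,0,1,0,0,0,1,1,0]
Step 7: insert vo at [4, 9] -> counters=[0,1,0,1,1,1,1,0,0,3,1,1,0,1,0,0,1,0,0,0,1,1,0]
Step 8: insert eq at [15, 16] -> counters=[0,1,0,1,1,1,1,0,0,3,1,1,0,1,0,1,2,0,0,0,1,1,0]
Step 9: insert yan at [6, 12] -> counters=[0,1,0,1,1,1,2,0,0,3,1,1,1,1,0,1,2,0,0,0,1,1,0]
Step 10: delete z at [9, 10] -> counters=[0,1,0,1,1,1,2,0,0,2,0,1,1,1,0,1,2,0,0,0,1,1,0]
Step 11: insert mvx at [5, 21] -> counters=[0,1,0,1,1,2,2,0,0,2,0,1,1,1,0,1,2,0,0,0,1,2,0]
Final counters=[0,1,0,1,1,2,2,0,0,2,0,1,1,1,0,1,2,0,0,0,1,2,0] -> 13 nonzero

Answer: 13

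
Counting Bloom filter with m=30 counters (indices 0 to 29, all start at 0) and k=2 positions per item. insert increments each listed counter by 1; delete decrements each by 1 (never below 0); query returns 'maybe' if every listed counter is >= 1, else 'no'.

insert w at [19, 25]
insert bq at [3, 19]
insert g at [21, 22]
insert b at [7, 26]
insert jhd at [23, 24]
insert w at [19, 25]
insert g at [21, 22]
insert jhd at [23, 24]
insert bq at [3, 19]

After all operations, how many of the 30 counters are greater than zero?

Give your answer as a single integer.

Answer: 9

Derivation:
Step 1: insert w at [19, 25] -> counters=[0,0,0,0,0,0,0,0,0,0,0,0,0,0,0,0,0,0,0,1,0,0,0,0,0,1,0,0,0,0]
Step 2: insert bq at [3, 19] -> counters=[0,0,0,1,0,0,0,0,0,0,0,0,0,0,0,0,0,0,0,2,0,0,0,0,0,1,0,0,0,0]
Step 3: insert g at [21, 22] -> counters=[0,0,0,1,0,0,0,0,0,0,0,0,0,0,0,0,0,0,0,2,0,1,1,0,0,1,0,0,0,0]
Step 4: insert b at [7, 26] -> counters=[0,0,0,1,0,0,0,1,0,0,0,0,0,0,0,0,0,0,0,2,0,1,1,0,0,1,1,0,0,0]
Step 5: insert jhd at [23, 24] -> counters=[0,0,0,1,0,0,0,1,0,0,0,0,0,0,0,0,0,0,0,2,0,1,1,1,1,1,1,0,0,0]
Step 6: insert w at [19, 25] -> counters=[0,0,0,1,0,0,0,1,0,0,0,0,0,0,0,0,0,0,0,3,0,1,1,1,1,2,1,0,0,0]
Step 7: insert g at [21, 22] -> counters=[0,0,0,1,0,0,0,1,0,0,0,0,0,0,0,0,0,0,0,3,0,2,2,1,1,2,1,0,0,0]
Step 8: insert jhd at [23, 24] -> counters=[0,0,0,1,0,0,0,1,0,0,0,0,0,0,0,0,0,0,0,3,0,2,2,2,2,2,1,0,0,0]
Step 9: insert bq at [3, 19] -> counters=[0,0,0,2,0,0,0,1,0,0,0,0,0,0,0,0,0,0,0,4,0,2,2,2,2,2,1,0,0,0]
Final counters=[0,0,0,2,0,0,0,1,0,0,0,0,0,0,0,0,0,0,0,4,0,2,2,2,2,2,1,0,0,0] -> 9 nonzero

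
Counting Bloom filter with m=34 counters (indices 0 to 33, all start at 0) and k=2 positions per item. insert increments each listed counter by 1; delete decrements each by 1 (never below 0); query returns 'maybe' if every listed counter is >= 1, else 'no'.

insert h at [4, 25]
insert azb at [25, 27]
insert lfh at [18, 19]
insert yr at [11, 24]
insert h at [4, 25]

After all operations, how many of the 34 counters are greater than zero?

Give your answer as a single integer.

Answer: 7

Derivation:
Step 1: insert h at [4, 25] -> counters=[0,0,0,0,1,0,0,0,0,0,0,0,0,0,0,0,0,0,0,0,0,0,0,0,0,1,0,0,0,0,0,0,0,0]
Step 2: insert azb at [25, 27] -> counters=[0,0,0,0,1,0,0,0,0,0,0,0,0,0,0,0,0,0,0,0,0,0,0,0,0,2,0,1,0,0,0,0,0,0]
Step 3: insert lfh at [18, 19] -> counters=[0,0,0,0,1,0,0,0,0,0,0,0,0,0,0,0,0,0,1,1,0,0,0,0,0,2,0,1,0,0,0,0,0,0]
Step 4: insert yr at [11, 24] -> counters=[0,0,0,0,1,0,0,0,0,0,0,1,0,0,0,0,0,0,1,1,0,0,0,0,1,2,0,1,0,0,0,0,0,0]
Step 5: insert h at [4, 25] -> counters=[0,0,0,0,2,0,0,0,0,0,0,1,0,0,0,0,0,0,1,1,0,0,0,0,1,3,0,1,0,0,0,0,0,0]
Final counters=[0,0,0,0,2,0,0,0,0,0,0,1,0,0,0,0,0,0,1,1,0,0,0,0,1,3,0,1,0,0,0,0,0,0] -> 7 nonzero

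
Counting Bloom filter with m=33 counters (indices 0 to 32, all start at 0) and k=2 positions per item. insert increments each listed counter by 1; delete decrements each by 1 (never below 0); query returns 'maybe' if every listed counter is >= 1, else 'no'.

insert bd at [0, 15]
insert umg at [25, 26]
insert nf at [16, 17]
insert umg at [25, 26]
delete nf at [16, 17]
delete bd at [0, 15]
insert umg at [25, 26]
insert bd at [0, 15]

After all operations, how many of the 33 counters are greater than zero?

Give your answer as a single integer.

Step 1: insert bd at [0, 15] -> counters=[1,0,0,0,0,0,0,0,0,0,0,0,0,0,0,1,0,0,0,0,0,0,0,0,0,0,0,0,0,0,0,0,0]
Step 2: insert umg at [25, 26] -> counters=[1,0,0,0,0,0,0,0,0,0,0,0,0,0,0,1,0,0,0,0,0,0,0,0,0,1,1,0,0,0,0,0,0]
Step 3: insert nf at [16, 17] -> counters=[1,0,0,0,0,0,0,0,0,0,0,0,0,0,0,1,1,1,0,0,0,0,0,0,0,1,1,0,0,0,0,0,0]
Step 4: insert umg at [25, 26] -> counters=[1,0,0,0,0,0,0,0,0,0,0,0,0,0,0,1,1,1,0,0,0,0,0,0,0,2,2,0,0,0,0,0,0]
Step 5: delete nf at [16, 17] -> counters=[1,0,0,0,0,0,0,0,0,0,0,0,0,0,0,1,0,0,0,0,0,0,0,0,0,2,2,0,0,0,0,0,0]
Step 6: delete bd at [0, 15] -> counters=[0,0,0,0,0,0,0,0,0,0,0,0,0,0,0,0,0,0,0,0,0,0,0,0,0,2,2,0,0,0,0,0,0]
Step 7: insert umg at [25, 26] -> counters=[0,0,0,0,0,0,0,0,0,0,0,0,0,0,0,0,0,0,0,0,0,0,0,0,0,3,3,0,0,0,0,0,0]
Step 8: insert bd at [0, 15] -> counters=[1,0,0,0,0,0,0,0,0,0,0,0,0,0,0,1,0,0,0,0,0,0,0,0,0,3,3,0,0,0,0,0,0]
Final counters=[1,0,0,0,0,0,0,0,0,0,0,0,0,0,0,1,0,0,0,0,0,0,0,0,0,3,3,0,0,0,0,0,0] -> 4 nonzero

Answer: 4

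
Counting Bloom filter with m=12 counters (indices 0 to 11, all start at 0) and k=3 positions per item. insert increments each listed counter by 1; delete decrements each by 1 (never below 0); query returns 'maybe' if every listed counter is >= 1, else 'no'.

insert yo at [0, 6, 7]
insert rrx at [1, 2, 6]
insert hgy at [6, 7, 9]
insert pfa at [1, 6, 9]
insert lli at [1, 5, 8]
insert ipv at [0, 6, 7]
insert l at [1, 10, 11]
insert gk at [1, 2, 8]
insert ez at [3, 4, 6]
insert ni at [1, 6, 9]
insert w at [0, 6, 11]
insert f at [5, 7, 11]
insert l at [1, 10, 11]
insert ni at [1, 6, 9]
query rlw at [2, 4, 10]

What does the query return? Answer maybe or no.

Answer: maybe

Derivation:
Step 1: insert yo at [0, 6, 7] -> counters=[1,0,0,0,0,0,1,1,0,0,0,0]
Step 2: insert rrx at [1, 2, 6] -> counters=[1,1,1,0,0,0,2,1,0,0,0,0]
Step 3: insert hgy at [6, 7, 9] -> counters=[1,1,1,0,0,0,3,2,0,1,0,0]
Step 4: insert pfa at [1, 6, 9] -> counters=[1,2,1,0,0,0,4,2,0,2,0,0]
Step 5: insert lli at [1, 5, 8] -> counters=[1,3,1,0,0,1,4,2,1,2,0,0]
Step 6: insert ipv at [0, 6, 7] -> counters=[2,3,1,0,0,1,5,3,1,2,0,0]
Step 7: insert l at [1, 10, 11] -> counters=[2,4,1,0,0,1,5,3,1,2,1,1]
Step 8: insert gk at [1, 2, 8] -> counters=[2,5,2,0,0,1,5,3,2,2,1,1]
Step 9: insert ez at [3, 4, 6] -> counters=[2,5,2,1,1,1,6,3,2,2,1,1]
Step 10: insert ni at [1, 6, 9] -> counters=[2,6,2,1,1,1,7,3,2,3,1,1]
Step 11: insert w at [0, 6, 11] -> counters=[3,6,2,1,1,1,8,3,2,3,1,2]
Step 12: insert f at [5, 7, 11] -> counters=[3,6,2,1,1,2,8,4,2,3,1,3]
Step 13: insert l at [1, 10, 11] -> counters=[3,7,2,1,1,2,8,4,2,3,2,4]
Step 14: insert ni at [1, 6, 9] -> counters=[3,8,2,1,1,2,9,4,2,4,2,4]
Query rlw: check counters[2]=2 counters[4]=1 counters[10]=2 -> maybe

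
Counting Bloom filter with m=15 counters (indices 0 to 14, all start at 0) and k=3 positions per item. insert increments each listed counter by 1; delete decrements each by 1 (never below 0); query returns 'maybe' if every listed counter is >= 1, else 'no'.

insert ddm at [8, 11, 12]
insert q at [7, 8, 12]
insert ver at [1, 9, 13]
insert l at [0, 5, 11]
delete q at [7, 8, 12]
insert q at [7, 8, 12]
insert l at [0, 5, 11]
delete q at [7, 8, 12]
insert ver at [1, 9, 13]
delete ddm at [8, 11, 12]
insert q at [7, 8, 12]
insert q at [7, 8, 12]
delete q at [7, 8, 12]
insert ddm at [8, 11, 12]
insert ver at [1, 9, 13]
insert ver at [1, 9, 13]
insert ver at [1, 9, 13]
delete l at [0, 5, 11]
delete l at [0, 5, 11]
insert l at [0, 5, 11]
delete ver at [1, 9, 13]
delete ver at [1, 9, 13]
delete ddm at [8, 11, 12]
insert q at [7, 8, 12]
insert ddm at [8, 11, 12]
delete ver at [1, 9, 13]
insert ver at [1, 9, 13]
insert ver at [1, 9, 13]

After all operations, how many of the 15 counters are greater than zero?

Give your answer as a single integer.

Step 1: insert ddm at [8, 11, 12] -> counters=[0,0,0,0,0,0,0,0,1,0,0,1,1,0,0]
Step 2: insert q at [7, 8, 12] -> counters=[0,0,0,0,0,0,0,1,2,0,0,1,2,0,0]
Step 3: insert ver at [1, 9, 13] -> counters=[0,1,0,0,0,0,0,1,2,1,0,1,2,1,0]
Step 4: insert l at [0, 5, 11] -> counters=[1,1,0,0,0,1,0,1,2,1,0,2,2,1,0]
Step 5: delete q at [7, 8, 12] -> counters=[1,1,0,0,0,1,0,0,1,1,0,2,1,1,0]
Step 6: insert q at [7, 8, 12] -> counters=[1,1,0,0,0,1,0,1,2,1,0,2,2,1,0]
Step 7: insert l at [0, 5, 11] -> counters=[2,1,0,0,0,2,0,1,2,1,0,3,2,1,0]
Step 8: delete q at [7, 8, 12] -> counters=[2,1,0,0,0,2,0,0,1,1,0,3,1,1,0]
Step 9: insert ver at [1, 9, 13] -> counters=[2,2,0,0,0,2,0,0,1,2,0,3,1,2,0]
Step 10: delete ddm at [8, 11, 12] -> counters=[2,2,0,0,0,2,0,0,0,2,0,2,0,2,0]
Step 11: insert q at [7, 8, 12] -> counters=[2,2,0,0,0,2,0,1,1,2,0,2,1,2,0]
Step 12: insert q at [7, 8, 12] -> counters=[2,2,0,0,0,2,0,2,2,2,0,2,2,2,0]
Step 13: delete q at [7, 8, 12] -> counters=[2,2,0,0,0,2,0,1,1,2,0,2,1,2,0]
Step 14: insert ddm at [8, 11, 12] -> counters=[2,2,0,0,0,2,0,1,2,2,0,3,2,2,0]
Step 15: insert ver at [1, 9, 13] -> counters=[2,3,0,0,0,2,0,1,2,3,0,3,2,3,0]
Step 16: insert ver at [1, 9, 13] -> counters=[2,4,0,0,0,2,0,1,2,4,0,3,2,4,0]
Step 17: insert ver at [1, 9, 13] -> counters=[2,5,0,0,0,2,0,1,2,5,0,3,2,5,0]
Step 18: delete l at [0, 5, 11] -> counters=[1,5,0,0,0,1,0,1,2,5,0,2,2,5,0]
Step 19: delete l at [0, 5, 11] -> counters=[0,5,0,0,0,0,0,1,2,5,0,1,2,5,0]
Step 20: insert l at [0, 5, 11] -> counters=[1,5,0,0,0,1,0,1,2,5,0,2,2,5,0]
Step 21: delete ver at [1, 9, 13] -> counters=[1,4,0,0,0,1,0,1,2,4,0,2,2,4,0]
Step 22: delete ver at [1, 9, 13] -> counters=[1,3,0,0,0,1,0,1,2,3,0,2,2,3,0]
Step 23: delete ddm at [8, 11, 12] -> counters=[1,3,0,0,0,1,0,1,1,3,0,1,1,3,0]
Step 24: insert q at [7, 8, 12] -> counters=[1,3,0,0,0,1,0,2,2,3,0,1,2,3,0]
Step 25: insert ddm at [8, 11, 12] -> counters=[1,3,0,0,0,1,0,2,3,3,0,2,3,3,0]
Step 26: delete ver at [1, 9, 13] -> counters=[1,2,0,0,0,1,0,2,3,2,0,2,3,2,0]
Step 27: insert ver at [1, 9, 13] -> counters=[1,3,0,0,0,1,0,2,3,3,0,2,3,3,0]
Step 28: insert ver at [1, 9, 13] -> counters=[1,4,0,0,0,1,0,2,3,4,0,2,3,4,0]
Final counters=[1,4,0,0,0,1,0,2,3,4,0,2,3,4,0] -> 9 nonzero

Answer: 9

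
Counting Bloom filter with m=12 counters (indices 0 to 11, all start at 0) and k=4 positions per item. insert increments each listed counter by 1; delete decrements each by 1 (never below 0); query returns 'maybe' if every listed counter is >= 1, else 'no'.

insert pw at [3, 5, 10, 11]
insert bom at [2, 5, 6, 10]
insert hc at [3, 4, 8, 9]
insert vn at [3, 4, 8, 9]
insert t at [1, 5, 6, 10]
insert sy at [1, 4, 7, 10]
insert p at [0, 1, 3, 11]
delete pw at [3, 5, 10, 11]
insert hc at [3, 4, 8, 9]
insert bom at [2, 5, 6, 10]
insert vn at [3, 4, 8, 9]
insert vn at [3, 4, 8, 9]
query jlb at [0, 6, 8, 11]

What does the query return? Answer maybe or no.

Answer: maybe

Derivation:
Step 1: insert pw at [3, 5, 10, 11] -> counters=[0,0,0,1,0,1,0,0,0,0,1,1]
Step 2: insert bom at [2, 5, 6, 10] -> counters=[0,0,1,1,0,2,1,0,0,0,2,1]
Step 3: insert hc at [3, 4, 8, 9] -> counters=[0,0,1,2,1,2,1,0,1,1,2,1]
Step 4: insert vn at [3, 4, 8, 9] -> counters=[0,0,1,3,2,2,1,0,2,2,2,1]
Step 5: insert t at [1, 5, 6, 10] -> counters=[0,1,1,3,2,3,2,0,2,2,3,1]
Step 6: insert sy at [1, 4, 7, 10] -> counters=[0,2,1,3,3,3,2,1,2,2,4,1]
Step 7: insert p at [0, 1, 3, 11] -> counters=[1,3,1,4,3,3,2,1,2,2,4,2]
Step 8: delete pw at [3, 5, 10, 11] -> counters=[1,3,1,3,3,2,2,1,2,2,3,1]
Step 9: insert hc at [3, 4, 8, 9] -> counters=[1,3,1,4,4,2,2,1,3,3,3,1]
Step 10: insert bom at [2, 5, 6, 10] -> counters=[1,3,2,4,4,3,3,1,3,3,4,1]
Step 11: insert vn at [3, 4, 8, 9] -> counters=[1,3,2,5,5,3,3,1,4,4,4,1]
Step 12: insert vn at [3, 4, 8, 9] -> counters=[1,3,2,6,6,3,3,1,5,5,4,1]
Query jlb: check counters[0]=1 counters[6]=3 counters[8]=5 counters[11]=1 -> maybe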